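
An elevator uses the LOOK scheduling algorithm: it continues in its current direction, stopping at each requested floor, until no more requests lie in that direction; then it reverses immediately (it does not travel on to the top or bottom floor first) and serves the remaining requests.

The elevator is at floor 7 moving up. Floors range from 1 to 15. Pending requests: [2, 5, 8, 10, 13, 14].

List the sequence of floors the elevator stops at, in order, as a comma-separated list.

Answer: 8, 10, 13, 14, 5, 2

Derivation:
Current: 7, moving UP
Serve above first (ascending): [8, 10, 13, 14]
Then reverse, serve below (descending): [5, 2]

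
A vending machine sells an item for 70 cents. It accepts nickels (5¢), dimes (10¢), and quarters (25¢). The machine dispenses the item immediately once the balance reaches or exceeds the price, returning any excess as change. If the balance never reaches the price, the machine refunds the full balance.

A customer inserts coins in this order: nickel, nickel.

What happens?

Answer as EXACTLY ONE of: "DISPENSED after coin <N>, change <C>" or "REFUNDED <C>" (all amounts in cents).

Price: 70¢
Coin 1 (nickel, 5¢): balance = 5¢
Coin 2 (nickel, 5¢): balance = 10¢
All coins inserted, balance 10¢ < price 70¢ → REFUND 10¢

Answer: REFUNDED 10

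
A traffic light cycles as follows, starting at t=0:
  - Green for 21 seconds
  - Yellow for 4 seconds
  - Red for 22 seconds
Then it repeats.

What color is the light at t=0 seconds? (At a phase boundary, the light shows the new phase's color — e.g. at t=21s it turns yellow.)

Answer: green

Derivation:
Cycle length = 21 + 4 + 22 = 47s
t = 0, phase_t = 0 mod 47 = 0
0 < 21 (green end) → GREEN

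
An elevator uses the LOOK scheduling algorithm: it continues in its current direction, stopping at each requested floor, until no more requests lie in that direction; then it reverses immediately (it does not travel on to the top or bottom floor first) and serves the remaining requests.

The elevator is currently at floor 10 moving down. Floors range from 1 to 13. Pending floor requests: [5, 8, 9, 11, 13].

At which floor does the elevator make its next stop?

Answer: 9

Derivation:
Current floor: 10, direction: down
Requests above: [11, 13]
Requests below: [5, 8, 9]
Moving down and requests lie below → nearest below is max([5, 8, 9]) = 9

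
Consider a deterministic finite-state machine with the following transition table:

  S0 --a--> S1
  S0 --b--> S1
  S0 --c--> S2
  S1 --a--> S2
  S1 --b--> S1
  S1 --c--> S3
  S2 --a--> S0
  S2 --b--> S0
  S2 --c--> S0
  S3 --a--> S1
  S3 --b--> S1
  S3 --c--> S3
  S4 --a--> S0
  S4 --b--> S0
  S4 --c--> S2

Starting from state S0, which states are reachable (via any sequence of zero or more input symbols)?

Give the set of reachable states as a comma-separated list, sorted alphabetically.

BFS from S0:
  visit S0: S0--a-->S1 (new), S0--b-->S1 (seen), S0--c-->S2 (new)
  visit S1: S1--a-->S2 (seen), S1--b-->S1 (seen), S1--c-->S3 (new)
  visit S2: S2--a-->S0 (seen), S2--b-->S0 (seen), S2--c-->S0 (seen)
  visit S3: S3--a-->S1 (seen), S3--b-->S1 (seen), S3--c-->S3 (seen)

Answer: S0, S1, S2, S3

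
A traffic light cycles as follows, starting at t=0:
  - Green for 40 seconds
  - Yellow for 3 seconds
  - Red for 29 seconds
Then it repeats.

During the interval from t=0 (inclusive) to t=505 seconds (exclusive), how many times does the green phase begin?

Answer: 8

Derivation:
Cycle = 40+3+29 = 72s
green phase starts at t = k*72 + 0 for k=0,1,2,...
Need k*72+0 < 505 → k < 7.014
k ∈ {0, ..., 7} → 8 starts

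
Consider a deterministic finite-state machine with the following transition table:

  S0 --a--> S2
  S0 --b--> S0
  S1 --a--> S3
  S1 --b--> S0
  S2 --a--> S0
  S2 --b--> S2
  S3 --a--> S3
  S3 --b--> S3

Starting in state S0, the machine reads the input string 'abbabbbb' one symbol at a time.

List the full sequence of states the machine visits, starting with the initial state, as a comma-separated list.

Start: S0
  read 'a': S0 --a--> S2
  read 'b': S2 --b--> S2
  read 'b': S2 --b--> S2
  read 'a': S2 --a--> S0
  read 'b': S0 --b--> S0
  read 'b': S0 --b--> S0
  read 'b': S0 --b--> S0
  read 'b': S0 --b--> S0

Answer: S0, S2, S2, S2, S0, S0, S0, S0, S0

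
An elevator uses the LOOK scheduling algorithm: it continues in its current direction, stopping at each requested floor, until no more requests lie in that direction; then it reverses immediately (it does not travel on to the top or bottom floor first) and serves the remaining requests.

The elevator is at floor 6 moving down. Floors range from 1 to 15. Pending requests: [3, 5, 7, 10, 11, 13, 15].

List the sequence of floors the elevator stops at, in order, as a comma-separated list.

Answer: 5, 3, 7, 10, 11, 13, 15

Derivation:
Current: 6, moving DOWN
Serve below first (descending): [5, 3]
Then reverse, serve above (ascending): [7, 10, 11, 13, 15]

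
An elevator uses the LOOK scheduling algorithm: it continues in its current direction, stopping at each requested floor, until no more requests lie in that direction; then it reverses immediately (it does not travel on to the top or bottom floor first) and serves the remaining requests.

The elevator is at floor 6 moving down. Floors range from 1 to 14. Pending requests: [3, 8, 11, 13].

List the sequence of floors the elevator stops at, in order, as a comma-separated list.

Answer: 3, 8, 11, 13

Derivation:
Current: 6, moving DOWN
Serve below first (descending): [3]
Then reverse, serve above (ascending): [8, 11, 13]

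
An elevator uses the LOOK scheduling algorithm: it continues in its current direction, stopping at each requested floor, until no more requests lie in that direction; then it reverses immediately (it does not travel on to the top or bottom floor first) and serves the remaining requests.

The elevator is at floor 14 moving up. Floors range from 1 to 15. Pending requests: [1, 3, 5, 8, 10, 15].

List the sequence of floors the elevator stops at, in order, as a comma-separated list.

Current: 14, moving UP
Serve above first (ascending): [15]
Then reverse, serve below (descending): [10, 8, 5, 3, 1]

Answer: 15, 10, 8, 5, 3, 1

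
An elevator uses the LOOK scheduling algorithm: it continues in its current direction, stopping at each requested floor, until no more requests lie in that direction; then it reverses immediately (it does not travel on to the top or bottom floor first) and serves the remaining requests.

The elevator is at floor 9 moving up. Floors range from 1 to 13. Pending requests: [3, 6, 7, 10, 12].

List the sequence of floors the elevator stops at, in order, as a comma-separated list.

Current: 9, moving UP
Serve above first (ascending): [10, 12]
Then reverse, serve below (descending): [7, 6, 3]

Answer: 10, 12, 7, 6, 3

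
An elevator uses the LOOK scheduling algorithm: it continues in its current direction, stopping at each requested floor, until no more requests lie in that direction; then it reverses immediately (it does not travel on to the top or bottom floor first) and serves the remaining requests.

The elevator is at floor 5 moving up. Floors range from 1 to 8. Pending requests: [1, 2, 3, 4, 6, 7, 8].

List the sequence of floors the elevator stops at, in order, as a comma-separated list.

Current: 5, moving UP
Serve above first (ascending): [6, 7, 8]
Then reverse, serve below (descending): [4, 3, 2, 1]

Answer: 6, 7, 8, 4, 3, 2, 1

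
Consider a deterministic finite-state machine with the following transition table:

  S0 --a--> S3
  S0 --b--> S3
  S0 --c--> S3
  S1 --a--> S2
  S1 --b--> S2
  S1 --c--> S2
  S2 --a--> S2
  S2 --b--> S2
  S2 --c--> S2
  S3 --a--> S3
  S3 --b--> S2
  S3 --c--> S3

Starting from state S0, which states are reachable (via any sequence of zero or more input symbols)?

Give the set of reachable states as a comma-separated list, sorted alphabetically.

BFS from S0:
  visit S0: S0--a-->S3 (new), S0--b-->S3 (seen), S0--c-->S3 (seen)
  visit S3: S3--a-->S3 (seen), S3--b-->S2 (new), S3--c-->S3 (seen)
  visit S2: S2--a-->S2 (seen), S2--b-->S2 (seen), S2--c-->S2 (seen)

Answer: S0, S2, S3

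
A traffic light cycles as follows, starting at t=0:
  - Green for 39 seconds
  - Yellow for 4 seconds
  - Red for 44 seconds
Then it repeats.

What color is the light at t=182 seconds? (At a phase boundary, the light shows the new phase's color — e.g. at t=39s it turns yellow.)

Answer: green

Derivation:
Cycle length = 39 + 4 + 44 = 87s
t = 182, phase_t = 182 mod 87 = 8
8 < 39 (green end) → GREEN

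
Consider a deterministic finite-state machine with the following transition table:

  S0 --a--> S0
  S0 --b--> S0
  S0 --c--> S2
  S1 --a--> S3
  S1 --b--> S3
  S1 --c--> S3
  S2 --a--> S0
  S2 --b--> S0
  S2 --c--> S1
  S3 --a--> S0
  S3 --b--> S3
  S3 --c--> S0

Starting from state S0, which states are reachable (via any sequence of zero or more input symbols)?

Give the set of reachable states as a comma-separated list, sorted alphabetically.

Answer: S0, S1, S2, S3

Derivation:
BFS from S0:
  visit S0: S0--a-->S0 (seen), S0--b-->S0 (seen), S0--c-->S2 (new)
  visit S2: S2--a-->S0 (seen), S2--b-->S0 (seen), S2--c-->S1 (new)
  visit S1: S1--a-->S3 (new), S1--b-->S3 (seen), S1--c-->S3 (seen)
  visit S3: S3--a-->S0 (seen), S3--b-->S3 (seen), S3--c-->S0 (seen)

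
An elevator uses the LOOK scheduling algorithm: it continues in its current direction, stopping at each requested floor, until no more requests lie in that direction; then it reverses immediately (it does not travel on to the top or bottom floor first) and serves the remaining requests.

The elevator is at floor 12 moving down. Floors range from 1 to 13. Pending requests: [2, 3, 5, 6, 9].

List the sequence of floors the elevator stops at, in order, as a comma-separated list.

Current: 12, moving DOWN
Serve below first (descending): [9, 6, 5, 3, 2]
Then reverse, serve above (ascending): []

Answer: 9, 6, 5, 3, 2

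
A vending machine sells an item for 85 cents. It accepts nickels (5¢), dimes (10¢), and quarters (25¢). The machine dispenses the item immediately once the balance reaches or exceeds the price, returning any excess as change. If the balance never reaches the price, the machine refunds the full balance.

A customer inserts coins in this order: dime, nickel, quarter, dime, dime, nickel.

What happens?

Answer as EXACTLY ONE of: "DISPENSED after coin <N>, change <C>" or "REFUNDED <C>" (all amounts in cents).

Price: 85¢
Coin 1 (dime, 10¢): balance = 10¢
Coin 2 (nickel, 5¢): balance = 15¢
Coin 3 (quarter, 25¢): balance = 40¢
Coin 4 (dime, 10¢): balance = 50¢
Coin 5 (dime, 10¢): balance = 60¢
Coin 6 (nickel, 5¢): balance = 65¢
All coins inserted, balance 65¢ < price 85¢ → REFUND 65¢

Answer: REFUNDED 65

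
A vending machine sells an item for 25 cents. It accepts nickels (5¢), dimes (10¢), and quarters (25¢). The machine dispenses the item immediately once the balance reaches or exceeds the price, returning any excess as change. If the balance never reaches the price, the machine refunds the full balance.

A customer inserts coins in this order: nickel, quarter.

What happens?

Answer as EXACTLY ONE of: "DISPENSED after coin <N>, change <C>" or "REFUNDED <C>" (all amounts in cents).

Answer: DISPENSED after coin 2, change 5

Derivation:
Price: 25¢
Coin 1 (nickel, 5¢): balance = 5¢
Coin 2 (quarter, 25¢): balance = 30¢
  → balance >= price → DISPENSE, change = 30 - 25 = 5¢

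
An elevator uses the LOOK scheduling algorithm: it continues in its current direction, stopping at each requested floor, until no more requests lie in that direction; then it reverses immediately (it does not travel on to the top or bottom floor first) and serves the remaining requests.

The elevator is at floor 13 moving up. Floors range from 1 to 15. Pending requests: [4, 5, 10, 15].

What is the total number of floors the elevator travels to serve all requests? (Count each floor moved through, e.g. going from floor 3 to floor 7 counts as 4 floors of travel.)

Start at floor 13 moving up, LOOK stop order: [15, 10, 5, 4]
  13 → 15: |15-13| = 2, total = 2
  15 → 10: |10-15| = 5, total = 7
  10 → 5: |5-10| = 5, total = 12
  5 → 4: |4-5| = 1, total = 13

Answer: 13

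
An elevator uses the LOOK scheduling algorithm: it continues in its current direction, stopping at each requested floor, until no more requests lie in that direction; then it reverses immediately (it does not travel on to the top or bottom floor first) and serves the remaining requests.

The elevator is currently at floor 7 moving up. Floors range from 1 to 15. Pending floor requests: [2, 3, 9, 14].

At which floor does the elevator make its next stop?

Current floor: 7, direction: up
Requests above: [9, 14]
Requests below: [2, 3]
Moving up and requests lie above → nearest above is min([9, 14]) = 9

Answer: 9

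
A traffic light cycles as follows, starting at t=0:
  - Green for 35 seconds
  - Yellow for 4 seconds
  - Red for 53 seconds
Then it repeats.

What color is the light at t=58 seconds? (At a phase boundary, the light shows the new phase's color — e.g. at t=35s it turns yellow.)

Cycle length = 35 + 4 + 53 = 92s
t = 58, phase_t = 58 mod 92 = 58
58 >= 39 → RED

Answer: red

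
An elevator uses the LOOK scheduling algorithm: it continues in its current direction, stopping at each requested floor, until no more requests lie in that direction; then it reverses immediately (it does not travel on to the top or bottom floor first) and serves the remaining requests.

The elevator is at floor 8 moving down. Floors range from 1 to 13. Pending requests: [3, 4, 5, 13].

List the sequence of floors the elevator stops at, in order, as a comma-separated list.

Answer: 5, 4, 3, 13

Derivation:
Current: 8, moving DOWN
Serve below first (descending): [5, 4, 3]
Then reverse, serve above (ascending): [13]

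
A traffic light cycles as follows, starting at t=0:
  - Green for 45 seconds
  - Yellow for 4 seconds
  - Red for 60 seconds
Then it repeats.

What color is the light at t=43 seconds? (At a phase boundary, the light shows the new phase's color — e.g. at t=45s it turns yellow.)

Answer: green

Derivation:
Cycle length = 45 + 4 + 60 = 109s
t = 43, phase_t = 43 mod 109 = 43
43 < 45 (green end) → GREEN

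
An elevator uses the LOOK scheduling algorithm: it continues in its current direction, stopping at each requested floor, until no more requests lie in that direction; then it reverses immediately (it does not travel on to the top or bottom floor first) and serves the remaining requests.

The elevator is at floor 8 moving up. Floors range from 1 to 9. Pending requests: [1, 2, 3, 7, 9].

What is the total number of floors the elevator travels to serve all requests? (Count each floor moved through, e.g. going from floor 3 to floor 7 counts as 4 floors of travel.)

Start at floor 8 moving up, LOOK stop order: [9, 7, 3, 2, 1]
  8 → 9: |9-8| = 1, total = 1
  9 → 7: |7-9| = 2, total = 3
  7 → 3: |3-7| = 4, total = 7
  3 → 2: |2-3| = 1, total = 8
  2 → 1: |1-2| = 1, total = 9

Answer: 9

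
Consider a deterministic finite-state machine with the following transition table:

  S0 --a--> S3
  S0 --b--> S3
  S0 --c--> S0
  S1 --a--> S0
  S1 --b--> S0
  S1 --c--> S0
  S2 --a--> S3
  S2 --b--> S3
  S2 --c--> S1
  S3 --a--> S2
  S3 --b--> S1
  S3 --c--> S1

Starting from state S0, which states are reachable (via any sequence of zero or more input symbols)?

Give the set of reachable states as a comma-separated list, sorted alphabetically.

BFS from S0:
  visit S0: S0--a-->S3 (new), S0--b-->S3 (seen), S0--c-->S0 (seen)
  visit S3: S3--a-->S2 (new), S3--b-->S1 (new), S3--c-->S1 (seen)
  visit S2: S2--a-->S3 (seen), S2--b-->S3 (seen), S2--c-->S1 (seen)
  visit S1: S1--a-->S0 (seen), S1--b-->S0 (seen), S1--c-->S0 (seen)

Answer: S0, S1, S2, S3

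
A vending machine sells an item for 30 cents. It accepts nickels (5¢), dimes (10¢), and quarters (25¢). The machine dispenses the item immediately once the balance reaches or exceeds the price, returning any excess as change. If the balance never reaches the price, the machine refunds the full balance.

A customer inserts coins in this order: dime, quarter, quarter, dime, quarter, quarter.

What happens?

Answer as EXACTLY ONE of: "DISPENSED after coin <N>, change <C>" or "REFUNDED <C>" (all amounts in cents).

Answer: DISPENSED after coin 2, change 5

Derivation:
Price: 30¢
Coin 1 (dime, 10¢): balance = 10¢
Coin 2 (quarter, 25¢): balance = 35¢
  → balance >= price → DISPENSE, change = 35 - 30 = 5¢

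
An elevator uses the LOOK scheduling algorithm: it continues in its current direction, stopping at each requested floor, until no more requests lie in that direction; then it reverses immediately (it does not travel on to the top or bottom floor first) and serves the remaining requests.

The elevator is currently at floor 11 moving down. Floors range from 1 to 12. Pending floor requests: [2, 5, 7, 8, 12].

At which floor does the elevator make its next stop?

Current floor: 11, direction: down
Requests above: [12]
Requests below: [2, 5, 7, 8]
Moving down and requests lie below → nearest below is max([2, 5, 7, 8]) = 8

Answer: 8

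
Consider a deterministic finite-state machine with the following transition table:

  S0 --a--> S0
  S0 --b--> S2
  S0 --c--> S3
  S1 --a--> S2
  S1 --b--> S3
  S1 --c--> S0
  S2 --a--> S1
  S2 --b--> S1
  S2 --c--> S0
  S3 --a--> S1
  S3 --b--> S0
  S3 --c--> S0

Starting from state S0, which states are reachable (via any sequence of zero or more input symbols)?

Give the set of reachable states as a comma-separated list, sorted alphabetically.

BFS from S0:
  visit S0: S0--a-->S0 (seen), S0--b-->S2 (new), S0--c-->S3 (new)
  visit S2: S2--a-->S1 (new), S2--b-->S1 (seen), S2--c-->S0 (seen)
  visit S3: S3--a-->S1 (seen), S3--b-->S0 (seen), S3--c-->S0 (seen)
  visit S1: S1--a-->S2 (seen), S1--b-->S3 (seen), S1--c-->S0 (seen)

Answer: S0, S1, S2, S3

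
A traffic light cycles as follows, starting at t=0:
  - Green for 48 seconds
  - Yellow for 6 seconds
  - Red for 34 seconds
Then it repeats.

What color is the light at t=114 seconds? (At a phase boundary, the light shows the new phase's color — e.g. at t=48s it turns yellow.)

Answer: green

Derivation:
Cycle length = 48 + 6 + 34 = 88s
t = 114, phase_t = 114 mod 88 = 26
26 < 48 (green end) → GREEN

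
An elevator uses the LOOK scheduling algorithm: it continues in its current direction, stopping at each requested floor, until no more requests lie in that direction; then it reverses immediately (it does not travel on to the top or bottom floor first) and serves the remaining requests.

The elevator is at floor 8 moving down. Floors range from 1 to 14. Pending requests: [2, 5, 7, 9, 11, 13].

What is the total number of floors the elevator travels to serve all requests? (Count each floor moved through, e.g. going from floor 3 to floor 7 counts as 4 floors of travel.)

Start at floor 8 moving down, LOOK stop order: [7, 5, 2, 9, 11, 13]
  8 → 7: |7-8| = 1, total = 1
  7 → 5: |5-7| = 2, total = 3
  5 → 2: |2-5| = 3, total = 6
  2 → 9: |9-2| = 7, total = 13
  9 → 11: |11-9| = 2, total = 15
  11 → 13: |13-11| = 2, total = 17

Answer: 17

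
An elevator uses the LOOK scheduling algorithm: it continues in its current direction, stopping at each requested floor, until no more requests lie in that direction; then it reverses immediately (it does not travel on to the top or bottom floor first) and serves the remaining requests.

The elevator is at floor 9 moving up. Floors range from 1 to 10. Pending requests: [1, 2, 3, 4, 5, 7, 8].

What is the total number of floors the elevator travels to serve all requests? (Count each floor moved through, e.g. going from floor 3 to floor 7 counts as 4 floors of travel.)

Answer: 8

Derivation:
Start at floor 9 moving up, LOOK stop order: [8, 7, 5, 4, 3, 2, 1]
  9 → 8: |8-9| = 1, total = 1
  8 → 7: |7-8| = 1, total = 2
  7 → 5: |5-7| = 2, total = 4
  5 → 4: |4-5| = 1, total = 5
  4 → 3: |3-4| = 1, total = 6
  3 → 2: |2-3| = 1, total = 7
  2 → 1: |1-2| = 1, total = 8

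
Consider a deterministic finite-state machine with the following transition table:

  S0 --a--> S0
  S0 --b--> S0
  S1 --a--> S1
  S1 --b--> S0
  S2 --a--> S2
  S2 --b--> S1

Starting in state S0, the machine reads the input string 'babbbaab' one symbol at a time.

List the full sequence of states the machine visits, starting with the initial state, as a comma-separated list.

Start: S0
  read 'b': S0 --b--> S0
  read 'a': S0 --a--> S0
  read 'b': S0 --b--> S0
  read 'b': S0 --b--> S0
  read 'b': S0 --b--> S0
  read 'a': S0 --a--> S0
  read 'a': S0 --a--> S0
  read 'b': S0 --b--> S0

Answer: S0, S0, S0, S0, S0, S0, S0, S0, S0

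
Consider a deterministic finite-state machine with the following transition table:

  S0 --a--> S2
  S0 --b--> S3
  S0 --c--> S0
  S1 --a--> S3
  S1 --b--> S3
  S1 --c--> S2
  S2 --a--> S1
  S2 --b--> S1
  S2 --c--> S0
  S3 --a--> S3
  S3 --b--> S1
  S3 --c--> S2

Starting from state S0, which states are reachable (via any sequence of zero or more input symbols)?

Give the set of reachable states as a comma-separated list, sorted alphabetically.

Answer: S0, S1, S2, S3

Derivation:
BFS from S0:
  visit S0: S0--a-->S2 (new), S0--b-->S3 (new), S0--c-->S0 (seen)
  visit S2: S2--a-->S1 (new), S2--b-->S1 (seen), S2--c-->S0 (seen)
  visit S3: S3--a-->S3 (seen), S3--b-->S1 (seen), S3--c-->S2 (seen)
  visit S1: S1--a-->S3 (seen), S1--b-->S3 (seen), S1--c-->S2 (seen)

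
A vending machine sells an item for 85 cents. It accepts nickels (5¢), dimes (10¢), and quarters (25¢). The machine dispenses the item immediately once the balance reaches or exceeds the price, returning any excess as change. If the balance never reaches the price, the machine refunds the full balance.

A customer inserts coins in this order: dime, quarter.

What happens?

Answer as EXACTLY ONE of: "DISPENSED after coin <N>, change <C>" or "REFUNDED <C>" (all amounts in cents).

Answer: REFUNDED 35

Derivation:
Price: 85¢
Coin 1 (dime, 10¢): balance = 10¢
Coin 2 (quarter, 25¢): balance = 35¢
All coins inserted, balance 35¢ < price 85¢ → REFUND 35¢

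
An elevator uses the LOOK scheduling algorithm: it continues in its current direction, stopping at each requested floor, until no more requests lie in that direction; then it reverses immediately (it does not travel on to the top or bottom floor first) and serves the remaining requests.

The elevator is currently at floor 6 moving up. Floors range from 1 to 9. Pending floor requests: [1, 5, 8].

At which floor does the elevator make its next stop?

Answer: 8

Derivation:
Current floor: 6, direction: up
Requests above: [8]
Requests below: [1, 5]
Moving up and requests lie above → nearest above is min([8]) = 8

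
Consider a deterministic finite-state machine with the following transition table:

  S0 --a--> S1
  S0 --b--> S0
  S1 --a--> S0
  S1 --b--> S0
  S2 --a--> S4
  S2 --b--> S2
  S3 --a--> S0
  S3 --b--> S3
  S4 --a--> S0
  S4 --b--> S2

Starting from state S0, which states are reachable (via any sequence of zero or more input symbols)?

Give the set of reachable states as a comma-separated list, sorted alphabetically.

Answer: S0, S1

Derivation:
BFS from S0:
  visit S0: S0--a-->S1 (new), S0--b-->S0 (seen)
  visit S1: S1--a-->S0 (seen), S1--b-->S0 (seen)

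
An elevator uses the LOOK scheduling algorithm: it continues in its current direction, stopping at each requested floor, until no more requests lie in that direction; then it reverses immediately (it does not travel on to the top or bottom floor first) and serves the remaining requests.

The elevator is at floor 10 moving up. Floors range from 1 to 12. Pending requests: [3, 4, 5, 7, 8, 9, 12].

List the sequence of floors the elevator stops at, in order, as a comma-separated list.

Current: 10, moving UP
Serve above first (ascending): [12]
Then reverse, serve below (descending): [9, 8, 7, 5, 4, 3]

Answer: 12, 9, 8, 7, 5, 4, 3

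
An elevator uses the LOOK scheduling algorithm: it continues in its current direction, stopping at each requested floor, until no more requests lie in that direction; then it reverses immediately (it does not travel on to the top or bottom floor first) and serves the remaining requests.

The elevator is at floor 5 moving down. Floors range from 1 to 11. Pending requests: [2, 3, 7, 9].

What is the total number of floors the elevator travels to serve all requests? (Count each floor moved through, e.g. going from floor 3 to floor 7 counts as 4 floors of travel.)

Answer: 10

Derivation:
Start at floor 5 moving down, LOOK stop order: [3, 2, 7, 9]
  5 → 3: |3-5| = 2, total = 2
  3 → 2: |2-3| = 1, total = 3
  2 → 7: |7-2| = 5, total = 8
  7 → 9: |9-7| = 2, total = 10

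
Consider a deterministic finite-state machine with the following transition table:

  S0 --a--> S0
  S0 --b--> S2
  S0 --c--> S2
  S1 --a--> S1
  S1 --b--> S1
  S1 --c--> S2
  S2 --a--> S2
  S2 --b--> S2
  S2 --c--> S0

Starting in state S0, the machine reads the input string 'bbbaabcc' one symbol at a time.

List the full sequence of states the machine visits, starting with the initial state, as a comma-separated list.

Answer: S0, S2, S2, S2, S2, S2, S2, S0, S2

Derivation:
Start: S0
  read 'b': S0 --b--> S2
  read 'b': S2 --b--> S2
  read 'b': S2 --b--> S2
  read 'a': S2 --a--> S2
  read 'a': S2 --a--> S2
  read 'b': S2 --b--> S2
  read 'c': S2 --c--> S0
  read 'c': S0 --c--> S2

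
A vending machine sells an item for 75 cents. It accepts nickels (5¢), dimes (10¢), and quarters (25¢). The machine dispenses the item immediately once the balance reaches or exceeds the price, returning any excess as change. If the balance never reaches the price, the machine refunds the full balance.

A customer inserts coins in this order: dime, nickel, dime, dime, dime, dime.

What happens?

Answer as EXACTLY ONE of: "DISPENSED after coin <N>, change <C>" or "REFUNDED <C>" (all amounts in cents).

Price: 75¢
Coin 1 (dime, 10¢): balance = 10¢
Coin 2 (nickel, 5¢): balance = 15¢
Coin 3 (dime, 10¢): balance = 25¢
Coin 4 (dime, 10¢): balance = 35¢
Coin 5 (dime, 10¢): balance = 45¢
Coin 6 (dime, 10¢): balance = 55¢
All coins inserted, balance 55¢ < price 75¢ → REFUND 55¢

Answer: REFUNDED 55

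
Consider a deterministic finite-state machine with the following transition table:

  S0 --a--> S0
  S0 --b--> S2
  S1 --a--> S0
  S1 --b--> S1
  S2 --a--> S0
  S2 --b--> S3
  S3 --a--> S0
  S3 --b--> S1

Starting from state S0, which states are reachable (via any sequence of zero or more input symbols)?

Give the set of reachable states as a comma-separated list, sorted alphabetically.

Answer: S0, S1, S2, S3

Derivation:
BFS from S0:
  visit S0: S0--a-->S0 (seen), S0--b-->S2 (new)
  visit S2: S2--a-->S0 (seen), S2--b-->S3 (new)
  visit S3: S3--a-->S0 (seen), S3--b-->S1 (new)
  visit S1: S1--a-->S0 (seen), S1--b-->S1 (seen)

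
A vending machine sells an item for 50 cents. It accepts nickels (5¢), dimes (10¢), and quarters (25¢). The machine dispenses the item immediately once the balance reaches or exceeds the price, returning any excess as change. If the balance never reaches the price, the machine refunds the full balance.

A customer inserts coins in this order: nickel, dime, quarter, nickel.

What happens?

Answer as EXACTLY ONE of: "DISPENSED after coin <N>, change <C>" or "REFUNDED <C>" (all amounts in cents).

Price: 50¢
Coin 1 (nickel, 5¢): balance = 5¢
Coin 2 (dime, 10¢): balance = 15¢
Coin 3 (quarter, 25¢): balance = 40¢
Coin 4 (nickel, 5¢): balance = 45¢
All coins inserted, balance 45¢ < price 50¢ → REFUND 45¢

Answer: REFUNDED 45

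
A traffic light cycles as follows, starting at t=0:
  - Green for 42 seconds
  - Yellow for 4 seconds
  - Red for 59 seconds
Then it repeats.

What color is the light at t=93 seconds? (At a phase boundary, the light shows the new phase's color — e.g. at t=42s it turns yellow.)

Cycle length = 42 + 4 + 59 = 105s
t = 93, phase_t = 93 mod 105 = 93
93 >= 46 → RED

Answer: red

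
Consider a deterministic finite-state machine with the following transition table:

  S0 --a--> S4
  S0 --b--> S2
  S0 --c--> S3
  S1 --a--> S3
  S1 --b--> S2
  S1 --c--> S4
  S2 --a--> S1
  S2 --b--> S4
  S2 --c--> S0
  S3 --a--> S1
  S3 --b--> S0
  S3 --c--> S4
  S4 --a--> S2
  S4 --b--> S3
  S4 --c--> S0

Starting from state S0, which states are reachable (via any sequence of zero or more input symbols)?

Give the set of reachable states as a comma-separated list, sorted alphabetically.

Answer: S0, S1, S2, S3, S4

Derivation:
BFS from S0:
  visit S0: S0--a-->S4 (new), S0--b-->S2 (new), S0--c-->S3 (new)
  visit S4: S4--a-->S2 (seen), S4--b-->S3 (seen), S4--c-->S0 (seen)
  visit S2: S2--a-->S1 (new), S2--b-->S4 (seen), S2--c-->S0 (seen)
  visit S3: S3--a-->S1 (seen), S3--b-->S0 (seen), S3--c-->S4 (seen)
  visit S1: S1--a-->S3 (seen), S1--b-->S2 (seen), S1--c-->S4 (seen)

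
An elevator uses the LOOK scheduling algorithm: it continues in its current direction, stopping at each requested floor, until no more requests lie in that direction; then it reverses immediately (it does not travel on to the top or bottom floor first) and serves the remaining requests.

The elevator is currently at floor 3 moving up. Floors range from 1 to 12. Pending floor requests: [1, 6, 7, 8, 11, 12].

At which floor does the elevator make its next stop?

Answer: 6

Derivation:
Current floor: 3, direction: up
Requests above: [6, 7, 8, 11, 12]
Requests below: [1]
Moving up and requests lie above → nearest above is min([6, 7, 8, 11, 12]) = 6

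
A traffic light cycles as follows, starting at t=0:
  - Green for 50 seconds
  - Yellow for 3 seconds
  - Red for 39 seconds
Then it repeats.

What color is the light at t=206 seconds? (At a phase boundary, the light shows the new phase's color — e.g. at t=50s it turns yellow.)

Cycle length = 50 + 3 + 39 = 92s
t = 206, phase_t = 206 mod 92 = 22
22 < 50 (green end) → GREEN

Answer: green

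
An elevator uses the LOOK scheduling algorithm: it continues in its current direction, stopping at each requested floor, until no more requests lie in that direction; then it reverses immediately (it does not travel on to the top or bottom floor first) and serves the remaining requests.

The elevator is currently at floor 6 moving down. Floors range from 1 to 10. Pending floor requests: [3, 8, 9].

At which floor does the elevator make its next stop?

Current floor: 6, direction: down
Requests above: [8, 9]
Requests below: [3]
Moving down and requests lie below → nearest below is max([3]) = 3

Answer: 3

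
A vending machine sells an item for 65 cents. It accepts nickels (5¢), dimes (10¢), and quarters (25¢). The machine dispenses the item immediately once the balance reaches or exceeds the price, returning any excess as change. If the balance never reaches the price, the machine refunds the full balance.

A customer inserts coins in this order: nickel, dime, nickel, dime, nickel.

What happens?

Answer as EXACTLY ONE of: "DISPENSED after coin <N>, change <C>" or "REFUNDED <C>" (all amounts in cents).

Answer: REFUNDED 35

Derivation:
Price: 65¢
Coin 1 (nickel, 5¢): balance = 5¢
Coin 2 (dime, 10¢): balance = 15¢
Coin 3 (nickel, 5¢): balance = 20¢
Coin 4 (dime, 10¢): balance = 30¢
Coin 5 (nickel, 5¢): balance = 35¢
All coins inserted, balance 35¢ < price 65¢ → REFUND 35¢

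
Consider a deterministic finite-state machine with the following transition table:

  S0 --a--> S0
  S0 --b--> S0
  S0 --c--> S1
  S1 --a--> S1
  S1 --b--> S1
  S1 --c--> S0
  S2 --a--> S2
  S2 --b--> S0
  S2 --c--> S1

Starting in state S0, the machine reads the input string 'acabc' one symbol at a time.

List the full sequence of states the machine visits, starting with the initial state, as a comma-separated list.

Answer: S0, S0, S1, S1, S1, S0

Derivation:
Start: S0
  read 'a': S0 --a--> S0
  read 'c': S0 --c--> S1
  read 'a': S1 --a--> S1
  read 'b': S1 --b--> S1
  read 'c': S1 --c--> S0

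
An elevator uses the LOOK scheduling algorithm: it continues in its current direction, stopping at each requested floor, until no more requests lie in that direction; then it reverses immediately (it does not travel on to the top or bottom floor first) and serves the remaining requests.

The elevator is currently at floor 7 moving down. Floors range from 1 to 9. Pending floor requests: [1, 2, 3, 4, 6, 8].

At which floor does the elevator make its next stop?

Answer: 6

Derivation:
Current floor: 7, direction: down
Requests above: [8]
Requests below: [1, 2, 3, 4, 6]
Moving down and requests lie below → nearest below is max([1, 2, 3, 4, 6]) = 6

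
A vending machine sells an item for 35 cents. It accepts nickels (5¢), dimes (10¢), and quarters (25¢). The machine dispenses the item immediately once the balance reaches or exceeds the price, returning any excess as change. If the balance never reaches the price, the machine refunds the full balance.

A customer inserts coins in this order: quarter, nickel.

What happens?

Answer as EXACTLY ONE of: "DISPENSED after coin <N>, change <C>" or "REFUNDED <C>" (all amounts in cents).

Answer: REFUNDED 30

Derivation:
Price: 35¢
Coin 1 (quarter, 25¢): balance = 25¢
Coin 2 (nickel, 5¢): balance = 30¢
All coins inserted, balance 30¢ < price 35¢ → REFUND 30¢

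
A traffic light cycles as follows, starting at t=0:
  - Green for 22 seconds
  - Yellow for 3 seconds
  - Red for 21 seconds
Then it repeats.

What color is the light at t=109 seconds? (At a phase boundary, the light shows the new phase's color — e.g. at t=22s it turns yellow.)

Cycle length = 22 + 3 + 21 = 46s
t = 109, phase_t = 109 mod 46 = 17
17 < 22 (green end) → GREEN

Answer: green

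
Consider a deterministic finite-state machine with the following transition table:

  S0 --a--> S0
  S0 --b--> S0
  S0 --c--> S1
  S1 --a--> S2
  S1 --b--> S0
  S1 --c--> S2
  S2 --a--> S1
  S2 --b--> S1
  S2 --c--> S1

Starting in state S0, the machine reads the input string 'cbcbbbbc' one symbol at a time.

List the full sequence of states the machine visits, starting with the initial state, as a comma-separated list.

Answer: S0, S1, S0, S1, S0, S0, S0, S0, S1

Derivation:
Start: S0
  read 'c': S0 --c--> S1
  read 'b': S1 --b--> S0
  read 'c': S0 --c--> S1
  read 'b': S1 --b--> S0
  read 'b': S0 --b--> S0
  read 'b': S0 --b--> S0
  read 'b': S0 --b--> S0
  read 'c': S0 --c--> S1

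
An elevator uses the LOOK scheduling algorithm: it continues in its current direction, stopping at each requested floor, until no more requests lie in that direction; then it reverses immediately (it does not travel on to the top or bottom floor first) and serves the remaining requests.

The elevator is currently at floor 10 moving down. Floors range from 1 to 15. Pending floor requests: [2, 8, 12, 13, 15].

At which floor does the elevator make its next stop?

Current floor: 10, direction: down
Requests above: [12, 13, 15]
Requests below: [2, 8]
Moving down and requests lie below → nearest below is max([2, 8]) = 8

Answer: 8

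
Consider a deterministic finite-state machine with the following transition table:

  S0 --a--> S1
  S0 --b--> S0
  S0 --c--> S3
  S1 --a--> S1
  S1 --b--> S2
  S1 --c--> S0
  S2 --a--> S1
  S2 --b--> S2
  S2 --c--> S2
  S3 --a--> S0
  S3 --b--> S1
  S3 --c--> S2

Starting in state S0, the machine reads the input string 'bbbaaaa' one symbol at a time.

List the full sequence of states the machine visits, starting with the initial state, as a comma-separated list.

Answer: S0, S0, S0, S0, S1, S1, S1, S1

Derivation:
Start: S0
  read 'b': S0 --b--> S0
  read 'b': S0 --b--> S0
  read 'b': S0 --b--> S0
  read 'a': S0 --a--> S1
  read 'a': S1 --a--> S1
  read 'a': S1 --a--> S1
  read 'a': S1 --a--> S1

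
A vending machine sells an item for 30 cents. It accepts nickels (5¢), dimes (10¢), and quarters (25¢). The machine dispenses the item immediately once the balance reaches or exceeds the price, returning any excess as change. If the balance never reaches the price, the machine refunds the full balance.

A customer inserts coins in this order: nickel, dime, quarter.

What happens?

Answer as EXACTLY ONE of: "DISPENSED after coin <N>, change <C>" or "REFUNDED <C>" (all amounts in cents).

Answer: DISPENSED after coin 3, change 10

Derivation:
Price: 30¢
Coin 1 (nickel, 5¢): balance = 5¢
Coin 2 (dime, 10¢): balance = 15¢
Coin 3 (quarter, 25¢): balance = 40¢
  → balance >= price → DISPENSE, change = 40 - 30 = 10¢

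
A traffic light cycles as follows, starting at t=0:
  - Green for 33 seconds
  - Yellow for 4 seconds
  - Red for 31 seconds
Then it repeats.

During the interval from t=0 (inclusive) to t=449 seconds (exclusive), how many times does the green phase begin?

Answer: 7

Derivation:
Cycle = 33+4+31 = 68s
green phase starts at t = k*68 + 0 for k=0,1,2,...
Need k*68+0 < 449 → k < 6.603
k ∈ {0, ..., 6} → 7 starts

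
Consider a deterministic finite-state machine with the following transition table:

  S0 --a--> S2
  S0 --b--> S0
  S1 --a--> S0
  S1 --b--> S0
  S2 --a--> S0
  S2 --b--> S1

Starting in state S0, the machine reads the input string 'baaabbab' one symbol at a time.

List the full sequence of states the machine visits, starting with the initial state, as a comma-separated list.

Start: S0
  read 'b': S0 --b--> S0
  read 'a': S0 --a--> S2
  read 'a': S2 --a--> S0
  read 'a': S0 --a--> S2
  read 'b': S2 --b--> S1
  read 'b': S1 --b--> S0
  read 'a': S0 --a--> S2
  read 'b': S2 --b--> S1

Answer: S0, S0, S2, S0, S2, S1, S0, S2, S1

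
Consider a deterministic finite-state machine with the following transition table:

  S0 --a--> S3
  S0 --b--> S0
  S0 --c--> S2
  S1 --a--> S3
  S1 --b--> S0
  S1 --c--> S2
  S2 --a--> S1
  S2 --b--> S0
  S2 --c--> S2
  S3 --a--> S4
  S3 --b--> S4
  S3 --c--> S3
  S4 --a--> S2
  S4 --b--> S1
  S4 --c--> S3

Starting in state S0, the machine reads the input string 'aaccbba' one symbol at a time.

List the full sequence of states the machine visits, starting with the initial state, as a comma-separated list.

Answer: S0, S3, S4, S3, S3, S4, S1, S3

Derivation:
Start: S0
  read 'a': S0 --a--> S3
  read 'a': S3 --a--> S4
  read 'c': S4 --c--> S3
  read 'c': S3 --c--> S3
  read 'b': S3 --b--> S4
  read 'b': S4 --b--> S1
  read 'a': S1 --a--> S3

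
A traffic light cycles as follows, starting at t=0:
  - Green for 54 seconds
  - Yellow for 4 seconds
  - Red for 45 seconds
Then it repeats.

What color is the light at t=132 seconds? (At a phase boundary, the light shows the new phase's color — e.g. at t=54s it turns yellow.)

Answer: green

Derivation:
Cycle length = 54 + 4 + 45 = 103s
t = 132, phase_t = 132 mod 103 = 29
29 < 54 (green end) → GREEN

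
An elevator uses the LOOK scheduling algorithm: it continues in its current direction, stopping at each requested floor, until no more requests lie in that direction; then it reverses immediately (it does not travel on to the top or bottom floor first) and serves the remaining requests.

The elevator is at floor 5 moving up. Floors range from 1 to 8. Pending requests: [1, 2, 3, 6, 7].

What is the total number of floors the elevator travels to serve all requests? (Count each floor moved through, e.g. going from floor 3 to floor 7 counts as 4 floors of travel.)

Answer: 8

Derivation:
Start at floor 5 moving up, LOOK stop order: [6, 7, 3, 2, 1]
  5 → 6: |6-5| = 1, total = 1
  6 → 7: |7-6| = 1, total = 2
  7 → 3: |3-7| = 4, total = 6
  3 → 2: |2-3| = 1, total = 7
  2 → 1: |1-2| = 1, total = 8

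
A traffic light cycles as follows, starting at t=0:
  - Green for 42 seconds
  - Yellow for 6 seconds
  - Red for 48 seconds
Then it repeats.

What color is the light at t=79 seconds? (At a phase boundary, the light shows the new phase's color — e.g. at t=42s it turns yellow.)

Answer: red

Derivation:
Cycle length = 42 + 6 + 48 = 96s
t = 79, phase_t = 79 mod 96 = 79
79 >= 48 → RED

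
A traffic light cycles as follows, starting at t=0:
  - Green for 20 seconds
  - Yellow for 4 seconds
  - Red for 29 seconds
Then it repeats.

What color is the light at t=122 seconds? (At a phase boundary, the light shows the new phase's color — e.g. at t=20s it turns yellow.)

Cycle length = 20 + 4 + 29 = 53s
t = 122, phase_t = 122 mod 53 = 16
16 < 20 (green end) → GREEN

Answer: green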